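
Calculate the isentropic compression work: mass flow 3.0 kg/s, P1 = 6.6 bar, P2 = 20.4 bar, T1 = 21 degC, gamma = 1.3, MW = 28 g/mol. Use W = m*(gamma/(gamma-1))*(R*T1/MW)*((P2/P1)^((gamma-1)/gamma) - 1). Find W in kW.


Isentropic work: W = m*(gamma/(gamma-1))*(R*T1/MW)*((P2/P1)^((gamma-1)/gamma) - 1)
T1 = 21 + 273.15 = 294.15 K
Pressure ratio = 20.4 / 6.6 = 3.09091
Exponent = (1.3 - 1)/1.3 = 0.230769
(P2/P1)^exp - 1 = 3.09091^0.230769 - 1 = 0.297468
W = 3.0 * 1.3 / 0.3 * 8.314 * 294.15 / 28 * 0.297468 = 337.8

337.8 kW


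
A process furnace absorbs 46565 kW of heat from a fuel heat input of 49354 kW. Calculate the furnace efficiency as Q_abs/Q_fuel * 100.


Furnace efficiency = Q_absorbed / Q_fuel * 100
= 46565 / 49354 * 100 = 94.35

94.35 %


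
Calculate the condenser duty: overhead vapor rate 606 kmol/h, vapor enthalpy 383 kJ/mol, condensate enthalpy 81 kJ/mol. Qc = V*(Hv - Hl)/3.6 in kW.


Qc = 606 * (383 - 81) / 3.6 = 606 * 302 / 3.6 = 50840

50840 kW


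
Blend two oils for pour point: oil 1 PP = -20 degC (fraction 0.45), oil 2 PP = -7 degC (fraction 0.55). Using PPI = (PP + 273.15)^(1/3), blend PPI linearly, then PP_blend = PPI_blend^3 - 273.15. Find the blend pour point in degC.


PPI_1 = (-20 + 273.15)^(1/3) = 6.325953
PPI_2 = (-7 + 273.15)^(1/3) = 6.432436
PPI_blend = 0.45 * 6.325953 + 0.55 * 6.432436 = 6.384519
PP_blend = 6.384519^3 - 273.15 = 260.2463 - 273.15 = -12.9

-12.9 degC


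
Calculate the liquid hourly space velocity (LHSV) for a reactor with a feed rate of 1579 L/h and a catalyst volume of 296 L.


LHSV = volumetric feed rate / catalyst volume
= 1579 L/h / 296 L
= 5.334 h^-1

5.334 h^-1


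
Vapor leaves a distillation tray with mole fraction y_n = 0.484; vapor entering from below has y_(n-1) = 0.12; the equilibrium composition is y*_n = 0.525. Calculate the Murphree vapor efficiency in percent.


Murphree vapor efficiency: EMV = (y_n - y_(n-1)) / (y*_n - y_(n-1)) * 100
EMV = (0.484 - 0.12) / (0.525 - 0.12) * 100 = 0.364 / 0.405 * 100 = 89.88

89.88 %


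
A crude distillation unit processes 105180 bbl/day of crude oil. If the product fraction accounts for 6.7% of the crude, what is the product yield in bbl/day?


Crude throughput = 105180 bbl/day
Fraction yield = 6.7%
yield = throughput * fraction / 100
yield = 105180 * 6.7 / 100 = 7047.06

7047.06 bbl/day


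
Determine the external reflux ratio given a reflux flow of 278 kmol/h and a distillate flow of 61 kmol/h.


Reflux ratio definition: R = L / D (liquid returned / distillate withdrawn)
L = 278 kmol/h, D = 61 kmol/h
R = 278 / 61 = 4.557

4.557


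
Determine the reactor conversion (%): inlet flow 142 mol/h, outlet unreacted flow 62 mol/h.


X = (F_in - F_out) / F_in * 100
Moles reacted = 142 - 62 = 80
X = 80 / 142 * 100
= 0.5634 * 100
= 56.34 %

56.34 %


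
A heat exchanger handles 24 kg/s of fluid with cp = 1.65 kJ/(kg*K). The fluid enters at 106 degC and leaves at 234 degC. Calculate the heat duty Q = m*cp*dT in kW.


Q = m_dot * cp * delta_T
delta_T = 234 - 106 = 128 K
Q = 24 * 1.65 * 128
= 39.6 * 128
= 5068.8 kW

5068.8 kW


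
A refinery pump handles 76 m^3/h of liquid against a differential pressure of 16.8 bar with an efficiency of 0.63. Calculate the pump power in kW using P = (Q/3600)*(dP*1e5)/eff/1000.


Q = 76 / 3600 = 0.0211111 m^3/s
P = 0.0211111 * (16.8 * 1e5) / 0.63 / 1000 = 56.30

56.30 kW


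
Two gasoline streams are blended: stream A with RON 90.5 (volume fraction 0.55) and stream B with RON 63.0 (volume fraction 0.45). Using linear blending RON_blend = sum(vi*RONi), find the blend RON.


Linear blending: RON_blend = sum(vi * RONi)
Contribution 1: 0.55 * 90.5 = 49.775
Contribution 2: 0.45 * 63.0 = 28.35
RON_blend = 49.775 + 28.35 = 78.125

78.125


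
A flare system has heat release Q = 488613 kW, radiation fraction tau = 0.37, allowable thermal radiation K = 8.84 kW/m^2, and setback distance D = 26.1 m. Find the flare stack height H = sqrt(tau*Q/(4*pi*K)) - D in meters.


tau*Q/(4*pi*K) = 0.37 * 488613 / (4 * pi * 8.84) = 1627.44
sqrt(1627.44) = 40.3415
H = 40.3415 - 26.1 = 14.24

14.24 m


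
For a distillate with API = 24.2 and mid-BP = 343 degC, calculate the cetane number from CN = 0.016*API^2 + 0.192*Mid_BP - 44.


CN = 0.016 * 24.2^2 + 0.192 * 343 - 44
CN = 9.37024 + 65.856 - 44 = 31.22624

31.22624


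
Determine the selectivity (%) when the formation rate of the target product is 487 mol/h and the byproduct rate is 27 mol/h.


Selectivity = desired / (desired + undesired) * 100
Total products = 487 + 27 = 514 mol/h
S = 487 / 514 * 100
= 0.9475 * 100
= 94.75 %

94.75 %


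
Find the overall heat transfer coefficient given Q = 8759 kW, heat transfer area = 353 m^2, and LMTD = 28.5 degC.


From Q = U*A*LMTD, U = Q / (A * LMTD)
U = 8759 / (353 * 28.5) = 8759 / 10060.5 = 0.8706

0.8706 kW/(m^2*K)


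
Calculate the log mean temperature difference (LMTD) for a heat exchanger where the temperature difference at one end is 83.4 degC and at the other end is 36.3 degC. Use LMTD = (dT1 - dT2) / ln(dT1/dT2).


LMTD = (dT1 - dT2) / ln(dT1/dT2)
= (83.4 - 36.3) / ln(83.4 / 36.3) = 47.1 / 0.831831 = 56.62

56.62 degC


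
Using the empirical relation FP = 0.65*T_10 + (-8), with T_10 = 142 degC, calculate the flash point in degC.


FP = 0.65 * 142 + (-8) = 84.3

84.3 degC


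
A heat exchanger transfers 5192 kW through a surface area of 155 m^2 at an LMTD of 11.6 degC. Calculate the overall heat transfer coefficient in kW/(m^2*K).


From Q = U*A*LMTD, U = Q / (A * LMTD)
U = 5192 / (155 * 11.6) = 5192 / 1798 = 2.888

2.888 kW/(m^2*K)


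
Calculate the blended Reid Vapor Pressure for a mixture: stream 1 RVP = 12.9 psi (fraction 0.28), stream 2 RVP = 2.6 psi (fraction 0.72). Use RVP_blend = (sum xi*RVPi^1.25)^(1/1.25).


Chevron index: RVP_blend = (sum xi*RVPi^1.25)^(1/1.25)
RVP^1.25 terms: 0.28 * 12.9^1.25 + 0.72 * 2.6^1.25 = 9.22245
RVP_blend = 9.22245^(1/1.25) = 5.914

5.914 psi


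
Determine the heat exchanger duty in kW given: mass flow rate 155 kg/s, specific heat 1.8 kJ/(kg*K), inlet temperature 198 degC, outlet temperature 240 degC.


Q = m_dot * cp * delta_T
delta_T = 240 - 198 = 42 K
Q = 155 * 1.8 * 42
= 279 * 42
= 11718 kW

11718 kW


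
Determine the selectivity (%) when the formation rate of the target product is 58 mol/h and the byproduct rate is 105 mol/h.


Selectivity = desired / (desired + undesired) * 100
Total products = 58 + 105 = 163 mol/h
S = 58 / 163 * 100
= 0.3558 * 100
= 35.58 %

35.58 %


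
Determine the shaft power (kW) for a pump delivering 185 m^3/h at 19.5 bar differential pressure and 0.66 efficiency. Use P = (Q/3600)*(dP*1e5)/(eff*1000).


Q = 185 / 3600 = 0.0513889 m^3/s
P = 0.0513889 * (19.5 * 1e5) / 0.66 / 1000 = 151.8

151.8 kW


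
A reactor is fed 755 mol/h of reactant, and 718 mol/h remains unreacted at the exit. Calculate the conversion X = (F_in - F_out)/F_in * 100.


X = (F_in - F_out) / F_in * 100
Moles reacted = 755 - 718 = 37
X = 37 / 755 * 100
= 0.04901 * 100
= 4.901 %

4.901 %


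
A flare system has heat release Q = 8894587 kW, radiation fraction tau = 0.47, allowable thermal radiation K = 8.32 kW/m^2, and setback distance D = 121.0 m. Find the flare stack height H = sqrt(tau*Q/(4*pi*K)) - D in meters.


tau*Q/(4*pi*K) = 0.47 * 8894587 / (4 * pi * 8.32) = 39984.4
sqrt(39984.4) = 199.961
H = 199.961 - 121.0 = 78.96

78.96 m


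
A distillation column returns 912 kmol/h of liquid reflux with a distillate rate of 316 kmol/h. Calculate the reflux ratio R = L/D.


Reflux ratio definition: R = L / D (liquid returned / distillate withdrawn)
L = 912 kmol/h, D = 316 kmol/h
R = 912 / 316 = 2.886

2.886


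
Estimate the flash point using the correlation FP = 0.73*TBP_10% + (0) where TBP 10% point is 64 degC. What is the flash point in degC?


FP = 0.73 * 64 + (0) = 46.72

46.72 degC


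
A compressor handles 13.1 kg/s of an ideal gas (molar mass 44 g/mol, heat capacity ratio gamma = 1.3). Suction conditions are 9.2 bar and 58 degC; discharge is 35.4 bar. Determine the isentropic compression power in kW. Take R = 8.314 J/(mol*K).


Isentropic work: W = m*(gamma/(gamma-1))*(R*T1/MW)*((P2/P1)^((gamma-1)/gamma) - 1)
T1 = 58 + 273.15 = 331.15 K
Pressure ratio = 35.4 / 9.2 = 3.84783
Exponent = (1.3 - 1)/1.3 = 0.230769
(P2/P1)^exp - 1 = 3.84783^0.230769 - 1 = 0.364739
W = 13.1 * 1.3 / 0.3 * 8.314 * 331.15 / 44 * 0.364739 = 1296

1296 kW


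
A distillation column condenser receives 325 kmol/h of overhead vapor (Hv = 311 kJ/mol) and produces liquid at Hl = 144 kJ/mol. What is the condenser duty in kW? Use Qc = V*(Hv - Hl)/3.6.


Qc = 325 * (311 - 144) / 3.6 = 325 * 167 / 3.6 = 15080

15080 kW


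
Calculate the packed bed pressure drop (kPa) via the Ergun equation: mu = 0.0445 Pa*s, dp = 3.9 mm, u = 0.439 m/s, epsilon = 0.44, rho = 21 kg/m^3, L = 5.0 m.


dp = 3.9 mm = 0.0039 m
Viscous term = 150*0.0445*0.439*(1-0.44)^2 / (0.0039^2*0.44^3) = 709259
Inertial term = 1.75*21*0.439^2*(1-0.44) / (0.0039*0.44^3) = 11938.6
dP/L = 709259 + 11938.6 = 721198 Pa/m
dP = 721198 * 5.0 / 1000 = 3606 kPa

3606 kPa


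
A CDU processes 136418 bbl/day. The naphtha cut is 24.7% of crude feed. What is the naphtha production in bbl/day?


Crude throughput = 136418 bbl/day
Fraction yield = 24.7%
yield = throughput * fraction / 100
yield = 136418 * 24.7 / 100 = 33695.246

33695.246 bbl/day


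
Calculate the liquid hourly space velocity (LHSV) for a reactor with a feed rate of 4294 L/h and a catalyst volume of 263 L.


LHSV = volumetric feed rate / catalyst volume
= 4294 L/h / 263 L
= 16.33 h^-1

16.33 h^-1


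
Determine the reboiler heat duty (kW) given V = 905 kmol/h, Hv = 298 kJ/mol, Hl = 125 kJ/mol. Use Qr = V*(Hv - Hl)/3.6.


Qr = 905 * (298 - 125) / 3.6 = 905 * 173 / 3.6 = 43490

43490 kW


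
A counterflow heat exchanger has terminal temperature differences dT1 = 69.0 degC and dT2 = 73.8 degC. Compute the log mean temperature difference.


LMTD = (dT1 - dT2) / ln(dT1/dT2)
= (69.0 - 73.8) / ln(69.0 / 73.8) = -4.8 / -0.0672522 = 71.37

71.37 degC


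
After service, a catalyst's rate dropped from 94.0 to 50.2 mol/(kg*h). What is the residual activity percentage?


Activity (%) = (rate_used / rate_fresh) * 100
rate_used = 50.2, rate_fresh = 94.0
= (50.2 / 94.0) * 100
= 0.5340 * 100 = 53.40

53.40 %


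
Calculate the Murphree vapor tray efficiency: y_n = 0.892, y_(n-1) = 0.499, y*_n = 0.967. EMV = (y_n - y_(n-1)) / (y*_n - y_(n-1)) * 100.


Murphree vapor efficiency: EMV = (y_n - y_(n-1)) / (y*_n - y_(n-1)) * 100
EMV = (0.892 - 0.499) / (0.967 - 0.499) * 100 = 0.393 / 0.468 * 100 = 83.97

83.97 %


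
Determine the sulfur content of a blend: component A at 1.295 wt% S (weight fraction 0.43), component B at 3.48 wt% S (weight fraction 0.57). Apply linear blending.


Linear sulfur blending: S_blend = x1*S1 + x2*S2
Contribution 1: 0.43 * 1.295 = 0.55685 wt%
Contribution 2: 0.57 * 3.48 = 1.9836 wt%
S_blend = 0.55685 + 1.9836 = 2.54045

2.54045 wt%


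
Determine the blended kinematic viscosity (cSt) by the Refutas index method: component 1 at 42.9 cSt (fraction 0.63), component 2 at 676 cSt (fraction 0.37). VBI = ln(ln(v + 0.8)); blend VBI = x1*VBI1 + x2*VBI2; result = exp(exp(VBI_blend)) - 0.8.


Refutas method: VBN_i = 14.534*ln(ln(visc_i + 0.8)) + 10.975, blended linearly by mass fraction; since VBN is linear in VBI_i = ln(ln(visc_i + 0.8)) and the fractions sum to 1, blend VBI directly: visc = exp(exp(VBI_blend)) - 0.8
VBI_1 = ln(ln(42.9 + 0.8)) = 1.32902
VBI_2 = ln(ln(676 + 0.8)) = 1.87447
VBI_blend = 0.63 * 1.32902 + 0.37 * 1.87447 = 1.53084
visc_blend = exp(exp(1.53084)) - 0.8 = 100.9

100.9 cSt


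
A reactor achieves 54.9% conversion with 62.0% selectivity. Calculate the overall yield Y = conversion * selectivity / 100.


Overall yield = conversion (%) * selectivity (%) / 100
Conversion = 54.9%, Selectivity = 62.0%
Y = 54.9 * 62.0 / 100
= 34.038 %

34.038 %


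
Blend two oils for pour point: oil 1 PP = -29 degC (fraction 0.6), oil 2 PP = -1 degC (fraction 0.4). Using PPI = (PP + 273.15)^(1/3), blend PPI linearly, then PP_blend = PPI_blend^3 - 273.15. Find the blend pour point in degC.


PPI_1 = (-29 + 273.15)^(1/3) = 6.25008
PPI_2 = (-1 + 273.15)^(1/3) = 6.480414
PPI_blend = 0.6 * 6.25008 + 0.4 * 6.480414 = 6.342214
PP_blend = 6.342214^3 - 273.15 = 255.1072 - 273.15 = -18.04

-18.04 degC


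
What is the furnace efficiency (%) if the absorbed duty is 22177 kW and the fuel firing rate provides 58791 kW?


Furnace efficiency = Q_absorbed / Q_fuel * 100
= 22177 / 58791 * 100 = 37.72

37.72 %


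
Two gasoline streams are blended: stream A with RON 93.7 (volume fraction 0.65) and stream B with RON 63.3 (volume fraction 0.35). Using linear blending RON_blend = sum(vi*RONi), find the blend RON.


Linear blending: RON_blend = sum(vi * RONi)
Contribution 1: 0.65 * 93.7 = 60.905
Contribution 2: 0.35 * 63.3 = 22.155
RON_blend = 60.905 + 22.155 = 83.06

83.06


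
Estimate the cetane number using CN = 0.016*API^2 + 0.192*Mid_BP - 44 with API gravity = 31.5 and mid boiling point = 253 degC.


CN = 0.016 * 31.5^2 + 0.192 * 253 - 44
CN = 15.876 + 48.576 - 44 = 20.452

20.452


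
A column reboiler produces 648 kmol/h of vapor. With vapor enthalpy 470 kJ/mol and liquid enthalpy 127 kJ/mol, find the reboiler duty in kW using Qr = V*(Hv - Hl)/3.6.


Qr = 648 * (470 - 127) / 3.6 = 648 * 343 / 3.6 = 61740

61740 kW


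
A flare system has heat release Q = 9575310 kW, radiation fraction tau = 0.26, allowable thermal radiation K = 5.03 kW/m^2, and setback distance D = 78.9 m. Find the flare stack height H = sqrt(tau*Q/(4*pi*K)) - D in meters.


tau*Q/(4*pi*K) = 0.26 * 9575310 / (4 * pi * 5.03) = 39386.6
sqrt(39386.6) = 198.461
H = 198.461 - 78.9 = 119.6

119.6 m


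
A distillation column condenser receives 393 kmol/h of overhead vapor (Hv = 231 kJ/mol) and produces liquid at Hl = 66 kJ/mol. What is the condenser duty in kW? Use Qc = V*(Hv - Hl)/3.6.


Qc = 393 * (231 - 66) / 3.6 = 393 * 165 / 3.6 = 18010

18010 kW


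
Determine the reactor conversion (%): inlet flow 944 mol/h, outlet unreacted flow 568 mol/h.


X = (F_in - F_out) / F_in * 100
Moles reacted = 944 - 568 = 376
X = 376 / 944 * 100
= 0.3983 * 100
= 39.83 %

39.83 %


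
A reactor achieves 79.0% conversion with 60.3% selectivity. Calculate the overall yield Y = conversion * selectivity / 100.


Overall yield = conversion (%) * selectivity (%) / 100
Conversion = 79.0%, Selectivity = 60.3%
Y = 79.0 * 60.3 / 100
= 47.637 %

47.637 %


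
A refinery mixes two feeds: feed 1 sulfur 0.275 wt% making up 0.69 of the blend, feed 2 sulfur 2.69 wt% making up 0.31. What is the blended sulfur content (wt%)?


Linear sulfur blending: S_blend = x1*S1 + x2*S2
Contribution 1: 0.69 * 0.275 = 0.18975 wt%
Contribution 2: 0.31 * 2.69 = 0.8339 wt%
S_blend = 0.18975 + 0.8339 = 1.02365

1.02365 wt%


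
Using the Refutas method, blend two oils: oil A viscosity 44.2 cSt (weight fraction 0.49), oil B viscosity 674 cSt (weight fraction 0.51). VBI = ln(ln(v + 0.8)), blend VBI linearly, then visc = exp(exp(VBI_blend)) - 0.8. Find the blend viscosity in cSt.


Refutas method: VBN_i = 14.534*ln(ln(visc_i + 0.8)) + 10.975, blended linearly by mass fraction; since VBN is linear in VBI_i = ln(ln(visc_i + 0.8)) and the fractions sum to 1, blend VBI directly: visc = exp(exp(VBI_blend)) - 0.8
VBI_1 = ln(ln(44.2 + 0.8)) = 1.33675
VBI_2 = ln(ln(674 + 0.8)) = 1.87402
VBI_blend = 0.49 * 1.33675 + 0.51 * 1.87402 = 1.61076
visc_blend = exp(exp(1.61076)) - 0.8 = 148.6

148.6 cSt


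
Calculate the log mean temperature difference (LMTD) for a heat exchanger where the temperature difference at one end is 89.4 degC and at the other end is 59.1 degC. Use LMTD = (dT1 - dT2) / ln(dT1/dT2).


LMTD = (dT1 - dT2) / ln(dT1/dT2)
= (89.4 - 59.1) / ln(89.4 / 59.1) = 30.3 / 0.41389 = 73.21

73.21 degC


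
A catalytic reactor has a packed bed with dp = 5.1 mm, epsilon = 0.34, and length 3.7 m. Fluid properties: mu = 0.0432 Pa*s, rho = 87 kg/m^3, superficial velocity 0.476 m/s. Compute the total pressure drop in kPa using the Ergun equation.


dp = 5.1 mm = 0.0051 m
Viscous term = 150*0.0432*0.476*(1-0.34)^2 / (0.0051^2*0.34^3) = 1314290
Inertial term = 1.75*87*0.476^2*(1-0.34) / (0.0051*0.34^3) = 113582
dP/L = 1314290 + 113582 = 1427870 Pa/m
dP = 1427870 * 3.7 / 1000 = 5283 kPa

5283 kPa


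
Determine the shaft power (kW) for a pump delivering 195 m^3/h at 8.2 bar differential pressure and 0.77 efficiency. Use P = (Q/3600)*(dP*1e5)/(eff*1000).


Q = 195 / 3600 = 0.0541667 m^3/s
P = 0.0541667 * (8.2 * 1e5) / 0.77 / 1000 = 57.68

57.68 kW


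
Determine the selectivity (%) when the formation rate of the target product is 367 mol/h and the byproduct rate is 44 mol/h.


Selectivity = desired / (desired + undesired) * 100
Total products = 367 + 44 = 411 mol/h
S = 367 / 411 * 100
= 0.8929 * 100
= 89.29 %

89.29 %


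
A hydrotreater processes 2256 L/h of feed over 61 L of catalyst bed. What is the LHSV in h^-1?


LHSV = volumetric feed rate / catalyst volume
= 2256 L/h / 61 L
= 36.98 h^-1

36.98 h^-1


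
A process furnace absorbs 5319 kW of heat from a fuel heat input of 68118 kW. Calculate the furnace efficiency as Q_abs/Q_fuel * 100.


Furnace efficiency = Q_absorbed / Q_fuel * 100
= 5319 / 68118 * 100 = 7.809

7.809 %


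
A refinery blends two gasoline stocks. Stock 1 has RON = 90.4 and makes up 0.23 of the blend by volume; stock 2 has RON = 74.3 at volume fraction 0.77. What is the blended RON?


Linear blending: RON_blend = sum(vi * RONi)
Contribution 1: 0.23 * 90.4 = 20.792
Contribution 2: 0.77 * 74.3 = 57.211
RON_blend = 20.792 + 57.211 = 78.003

78.003


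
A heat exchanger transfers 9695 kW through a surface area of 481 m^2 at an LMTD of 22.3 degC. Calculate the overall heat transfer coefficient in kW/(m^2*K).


From Q = U*A*LMTD, U = Q / (A * LMTD)
U = 9695 / (481 * 22.3) = 9695 / 10726.3 = 0.9039

0.9039 kW/(m^2*K)


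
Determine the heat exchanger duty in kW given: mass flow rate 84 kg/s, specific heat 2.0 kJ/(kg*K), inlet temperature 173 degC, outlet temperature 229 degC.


Q = m_dot * cp * delta_T
delta_T = 229 - 173 = 56 K
Q = 84 * 2.0 * 56
= 168 * 56
= 9408 kW

9408 kW


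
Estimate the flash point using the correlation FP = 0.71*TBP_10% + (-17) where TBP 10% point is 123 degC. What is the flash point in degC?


FP = 0.71 * 123 + (-17) = 70.33

70.33 degC


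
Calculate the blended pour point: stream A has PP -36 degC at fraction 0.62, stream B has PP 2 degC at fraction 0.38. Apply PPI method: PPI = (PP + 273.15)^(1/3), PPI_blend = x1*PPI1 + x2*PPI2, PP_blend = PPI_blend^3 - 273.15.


PPI_1 = (-36 + 273.15)^(1/3) = 6.189768
PPI_2 = (2 + 273.15)^(1/3) = 6.504139
PPI_blend = 0.62 * 6.189768 + 0.38 * 6.504139 = 6.309229
PP_blend = 6.309229^3 - 273.15 = 251.1475 - 273.15 = -22

-22 degC


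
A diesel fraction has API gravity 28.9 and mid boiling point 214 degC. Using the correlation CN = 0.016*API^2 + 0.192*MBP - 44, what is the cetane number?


CN = 0.016 * 28.9^2 + 0.192 * 214 - 44
CN = 13.36336 + 41.088 - 44 = 10.45136

10.45136


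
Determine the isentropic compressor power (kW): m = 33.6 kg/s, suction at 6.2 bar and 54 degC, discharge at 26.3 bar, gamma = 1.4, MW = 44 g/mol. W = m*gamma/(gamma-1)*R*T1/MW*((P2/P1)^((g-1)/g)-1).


Isentropic work: W = m*(gamma/(gamma-1))*(R*T1/MW)*((P2/P1)^((gamma-1)/gamma) - 1)
T1 = 54 + 273.15 = 327.15 K
Pressure ratio = 26.3 / 6.2 = 4.24194
Exponent = (1.4 - 1)/1.4 = 0.285714
(P2/P1)^exp - 1 = 4.24194^0.285714 - 1 = 0.511137
W = 33.6 * 1.4 / 0.4 * 8.314 * 327.15 / 44 * 0.511137 = 3716

3716 kW


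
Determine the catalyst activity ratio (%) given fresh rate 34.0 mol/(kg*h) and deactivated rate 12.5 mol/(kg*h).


Activity (%) = (rate_used / rate_fresh) * 100
rate_used = 12.5, rate_fresh = 34.0
= (12.5 / 34.0) * 100
= 0.3676 * 100 = 36.76

36.76 %


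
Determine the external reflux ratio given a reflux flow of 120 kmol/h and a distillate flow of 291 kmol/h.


Reflux ratio definition: R = L / D (liquid returned / distillate withdrawn)
L = 120 kmol/h, D = 291 kmol/h
R = 120 / 291 = 0.4124

0.4124


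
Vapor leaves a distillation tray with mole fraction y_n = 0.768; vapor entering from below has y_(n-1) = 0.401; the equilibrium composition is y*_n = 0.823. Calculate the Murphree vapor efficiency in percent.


Murphree vapor efficiency: EMV = (y_n - y_(n-1)) / (y*_n - y_(n-1)) * 100
EMV = (0.768 - 0.401) / (0.823 - 0.401) * 100 = 0.367 / 0.422 * 100 = 86.97

86.97 %


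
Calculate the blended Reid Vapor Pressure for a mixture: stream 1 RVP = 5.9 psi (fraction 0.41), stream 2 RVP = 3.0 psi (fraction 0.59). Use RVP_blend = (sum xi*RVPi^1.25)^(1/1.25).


Chevron index: RVP_blend = (sum xi*RVPi^1.25)^(1/1.25)
RVP^1.25 terms: 0.41 * 5.9^1.25 + 0.59 * 3.0^1.25 = 6.09952
RVP_blend = 6.09952^(1/1.25) = 4.249

4.249 psi


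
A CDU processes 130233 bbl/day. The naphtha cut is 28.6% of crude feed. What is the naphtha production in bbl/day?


Crude throughput = 130233 bbl/day
Fraction yield = 28.6%
yield = throughput * fraction / 100
yield = 130233 * 28.6 / 100 = 37246.638

37246.638 bbl/day


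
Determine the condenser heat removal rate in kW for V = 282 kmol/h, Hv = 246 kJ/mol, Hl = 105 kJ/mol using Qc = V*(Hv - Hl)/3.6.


Qc = 282 * (246 - 105) / 3.6 = 282 * 141 / 3.6 = 11040

11040 kW


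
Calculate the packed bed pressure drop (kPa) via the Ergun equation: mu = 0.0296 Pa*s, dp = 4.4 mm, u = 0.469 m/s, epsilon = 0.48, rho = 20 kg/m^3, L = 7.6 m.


dp = 4.4 mm = 0.0044 m
Viscous term = 150*0.0296*0.469*(1-0.48)^2 / (0.0044^2*0.48^3) = 262986
Inertial term = 1.75*20*0.469^2*(1-0.48) / (0.0044*0.48^3) = 8226.98
dP/L = 262986 + 8226.98 = 271213 Pa/m
dP = 271213 * 7.6 / 1000 = 2061 kPa

2061 kPa


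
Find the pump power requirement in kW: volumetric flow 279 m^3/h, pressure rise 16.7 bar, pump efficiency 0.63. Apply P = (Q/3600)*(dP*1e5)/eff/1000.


Q = 279 / 3600 = 0.0775 m^3/s
P = 0.0775 * (16.7 * 1e5) / 0.63 / 1000 = 205.4

205.4 kW


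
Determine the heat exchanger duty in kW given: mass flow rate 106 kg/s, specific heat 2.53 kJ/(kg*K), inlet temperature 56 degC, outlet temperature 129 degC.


Q = m_dot * cp * delta_T
delta_T = 129 - 56 = 73 K
Q = 106 * 2.53 * 73
= 268.18 * 73
= 19577.14 kW

19577.14 kW


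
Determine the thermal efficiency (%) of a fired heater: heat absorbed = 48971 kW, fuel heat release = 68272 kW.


Furnace efficiency = Q_absorbed / Q_fuel * 100
= 48971 / 68272 * 100 = 71.73

71.73 %


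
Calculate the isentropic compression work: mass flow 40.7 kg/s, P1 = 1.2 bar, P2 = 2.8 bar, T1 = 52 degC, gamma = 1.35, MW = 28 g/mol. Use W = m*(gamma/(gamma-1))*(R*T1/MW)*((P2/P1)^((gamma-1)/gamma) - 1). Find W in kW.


Isentropic work: W = m*(gamma/(gamma-1))*(R*T1/MW)*((P2/P1)^((gamma-1)/gamma) - 1)
T1 = 52 + 273.15 = 325.15 K
Pressure ratio = 2.8 / 1.2 = 2.33333
Exponent = (1.35 - 1)/1.35 = 0.259259
(P2/P1)^exp - 1 = 2.33333^0.259259 - 1 = 0.245665
W = 40.7 * 1.35 / 0.35 * 8.314 * 325.15 / 28 * 0.245665 = 3723

3723 kW


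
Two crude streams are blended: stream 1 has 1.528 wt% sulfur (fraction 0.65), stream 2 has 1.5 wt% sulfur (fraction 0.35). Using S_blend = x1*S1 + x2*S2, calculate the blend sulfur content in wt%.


Linear sulfur blending: S_blend = x1*S1 + x2*S2
Contribution 1: 0.65 * 1.528 = 0.9932 wt%
Contribution 2: 0.35 * 1.5 = 0.525 wt%
S_blend = 0.9932 + 0.525 = 1.5182

1.5182 wt%


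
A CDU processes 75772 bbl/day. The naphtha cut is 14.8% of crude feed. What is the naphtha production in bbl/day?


Crude throughput = 75772 bbl/day
Fraction yield = 14.8%
yield = throughput * fraction / 100
yield = 75772 * 14.8 / 100 = 11214.256

11214.256 bbl/day


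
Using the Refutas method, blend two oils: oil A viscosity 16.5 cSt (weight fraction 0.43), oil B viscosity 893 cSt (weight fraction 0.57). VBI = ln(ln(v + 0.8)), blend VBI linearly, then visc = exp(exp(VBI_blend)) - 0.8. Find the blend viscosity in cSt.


Refutas method: VBN_i = 14.534*ln(ln(visc_i + 0.8)) + 10.975, blended linearly by mass fraction; since VBN is linear in VBI_i = ln(ln(visc_i + 0.8)) and the fractions sum to 1, blend VBI directly: visc = exp(exp(VBI_blend)) - 0.8
VBI_1 = ln(ln(16.5 + 0.8)) = 1.04757
VBI_2 = ln(ln(893 + 0.8)) = 1.91626
VBI_blend = 0.43 * 1.04757 + 0.57 * 1.91626 = 1.54272
visc_blend = exp(exp(1.54272)) - 0.8 = 106.7

106.7 cSt


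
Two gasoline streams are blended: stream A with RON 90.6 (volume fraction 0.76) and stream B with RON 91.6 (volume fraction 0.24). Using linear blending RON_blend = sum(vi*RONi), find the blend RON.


Linear blending: RON_blend = sum(vi * RONi)
Contribution 1: 0.76 * 90.6 = 68.856
Contribution 2: 0.24 * 91.6 = 21.984
RON_blend = 68.856 + 21.984 = 90.84

90.84


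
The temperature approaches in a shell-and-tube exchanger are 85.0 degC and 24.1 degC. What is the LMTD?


LMTD = (dT1 - dT2) / ln(dT1/dT2)
= (85.0 - 24.1) / ln(85.0 / 24.1) = 60.9 / 1.26044 = 48.32

48.32 degC


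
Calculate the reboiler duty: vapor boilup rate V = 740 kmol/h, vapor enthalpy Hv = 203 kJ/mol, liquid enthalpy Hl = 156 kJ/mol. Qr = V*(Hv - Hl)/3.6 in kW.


Qr = 740 * (203 - 156) / 3.6 = 740 * 47 / 3.6 = 9661

9661 kW


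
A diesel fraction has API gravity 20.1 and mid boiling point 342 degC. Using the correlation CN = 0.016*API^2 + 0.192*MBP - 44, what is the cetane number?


CN = 0.016 * 20.1^2 + 0.192 * 342 - 44
CN = 6.46416 + 65.664 - 44 = 28.12816

28.12816


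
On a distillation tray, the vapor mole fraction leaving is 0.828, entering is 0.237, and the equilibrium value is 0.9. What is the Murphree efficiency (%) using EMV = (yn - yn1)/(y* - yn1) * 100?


Murphree vapor efficiency: EMV = (y_n - y_(n-1)) / (y*_n - y_(n-1)) * 100
EMV = (0.828 - 0.237) / (0.9 - 0.237) * 100 = 0.591 / 0.663 * 100 = 89.14

89.14 %


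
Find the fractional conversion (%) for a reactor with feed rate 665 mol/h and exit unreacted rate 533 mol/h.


X = (F_in - F_out) / F_in * 100
Moles reacted = 665 - 533 = 132
X = 132 / 665 * 100
= 0.1985 * 100
= 19.85 %

19.85 %


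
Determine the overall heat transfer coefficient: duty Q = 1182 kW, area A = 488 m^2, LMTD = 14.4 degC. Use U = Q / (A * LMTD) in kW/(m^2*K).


From Q = U*A*LMTD, U = Q / (A * LMTD)
U = 1182 / (488 * 14.4) = 1182 / 7027.2 = 0.1682

0.1682 kW/(m^2*K)


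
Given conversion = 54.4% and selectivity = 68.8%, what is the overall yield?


Overall yield = conversion (%) * selectivity (%) / 100
Conversion = 54.4%, Selectivity = 68.8%
Y = 54.4 * 68.8 / 100
= 37.4272 %

37.4272 %


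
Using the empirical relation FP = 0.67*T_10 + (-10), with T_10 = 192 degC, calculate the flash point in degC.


FP = 0.67 * 192 + (-10) = 118.64

118.64 degC


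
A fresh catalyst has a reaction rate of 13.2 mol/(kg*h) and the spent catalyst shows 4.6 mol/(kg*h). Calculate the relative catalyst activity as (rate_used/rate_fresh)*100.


Activity (%) = (rate_used / rate_fresh) * 100
rate_used = 4.6, rate_fresh = 13.2
= (4.6 / 13.2) * 100
= 0.3485 * 100 = 34.85

34.85 %


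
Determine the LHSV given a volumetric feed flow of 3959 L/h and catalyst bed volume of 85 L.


LHSV = volumetric feed rate / catalyst volume
= 3959 L/h / 85 L
= 46.58 h^-1

46.58 h^-1


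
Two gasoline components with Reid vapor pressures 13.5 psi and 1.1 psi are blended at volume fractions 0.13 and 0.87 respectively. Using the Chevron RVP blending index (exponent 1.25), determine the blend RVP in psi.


Chevron index: RVP_blend = (sum xi*RVPi^1.25)^(1/1.25)
RVP^1.25 terms: 0.13 * 13.5^1.25 + 0.87 * 1.1^1.25 = 4.34411
RVP_blend = 4.34411^(1/1.25) = 3.238

3.238 psi


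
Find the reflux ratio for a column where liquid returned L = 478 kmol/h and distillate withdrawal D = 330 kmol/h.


Reflux ratio definition: R = L / D (liquid returned / distillate withdrawn)
L = 478 kmol/h, D = 330 kmol/h
R = 478 / 330 = 1.448

1.448


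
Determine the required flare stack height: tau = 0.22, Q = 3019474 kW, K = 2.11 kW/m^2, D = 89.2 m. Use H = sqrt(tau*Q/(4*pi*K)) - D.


tau*Q/(4*pi*K) = 0.22 * 3019474 / (4 * pi * 2.11) = 25053.1
sqrt(25053.1) = 158.282
H = 158.282 - 89.2 = 69.08

69.08 m


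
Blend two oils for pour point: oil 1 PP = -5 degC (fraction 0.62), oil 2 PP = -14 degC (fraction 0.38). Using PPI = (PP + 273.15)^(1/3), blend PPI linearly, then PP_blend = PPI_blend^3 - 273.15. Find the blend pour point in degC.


PPI_1 = (-5 + 273.15)^(1/3) = 6.448508
PPI_2 = (-14 + 273.15)^(1/3) = 6.375541
PPI_blend = 0.62 * 6.448508 + 0.38 * 6.375541 = 6.420781
PP_blend = 6.420781^3 - 273.15 = 264.7059 - 273.15 = -8.44

-8.44 degC


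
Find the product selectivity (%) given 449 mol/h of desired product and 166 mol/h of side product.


Selectivity = desired / (desired + undesired) * 100
Total products = 449 + 166 = 615 mol/h
S = 449 / 615 * 100
= 0.7301 * 100
= 73.01 %

73.01 %


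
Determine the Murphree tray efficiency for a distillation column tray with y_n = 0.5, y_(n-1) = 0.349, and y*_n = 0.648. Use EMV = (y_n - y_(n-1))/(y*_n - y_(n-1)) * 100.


Murphree vapor efficiency: EMV = (y_n - y_(n-1)) / (y*_n - y_(n-1)) * 100
EMV = (0.5 - 0.349) / (0.648 - 0.349) * 100 = 0.151 / 0.299 * 100 = 50.50

50.50 %


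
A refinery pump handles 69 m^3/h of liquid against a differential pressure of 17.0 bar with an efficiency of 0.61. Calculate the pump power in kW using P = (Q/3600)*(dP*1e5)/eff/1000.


Q = 69 / 3600 = 0.0191667 m^3/s
P = 0.0191667 * (17.0 * 1e5) / 0.61 / 1000 = 53.42

53.42 kW


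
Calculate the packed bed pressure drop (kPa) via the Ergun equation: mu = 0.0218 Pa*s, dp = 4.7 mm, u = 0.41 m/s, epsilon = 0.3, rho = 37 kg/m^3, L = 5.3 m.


dp = 4.7 mm = 0.0047 m
Viscous term = 150*0.0218*0.41*(1-0.3)^2 / (0.0047^2*0.3^3) = 1101460
Inertial term = 1.75*37*0.41^2*(1-0.3) / (0.0047*0.3^3) = 60040.4
dP/L = 1101460 + 60040.4 = 1161500 Pa/m
dP = 1161500 * 5.3 / 1000 = 6156 kPa

6156 kPa


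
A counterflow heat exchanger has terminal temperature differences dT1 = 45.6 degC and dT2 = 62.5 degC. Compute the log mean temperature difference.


LMTD = (dT1 - dT2) / ln(dT1/dT2)
= (45.6 - 62.5) / ln(45.6 / 62.5) = -16.9 / -0.315259 = 53.61

53.61 degC


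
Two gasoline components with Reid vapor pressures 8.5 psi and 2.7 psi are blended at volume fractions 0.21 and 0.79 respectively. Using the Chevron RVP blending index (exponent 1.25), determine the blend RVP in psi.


Chevron index: RVP_blend = (sum xi*RVPi^1.25)^(1/1.25)
RVP^1.25 terms: 0.21 * 8.5^1.25 + 0.79 * 2.7^1.25 = 5.78206
RVP_blend = 5.78206^(1/1.25) = 4.071

4.071 psi


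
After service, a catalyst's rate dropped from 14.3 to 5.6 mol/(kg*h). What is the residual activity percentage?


Activity (%) = (rate_used / rate_fresh) * 100
rate_used = 5.6, rate_fresh = 14.3
= (5.6 / 14.3) * 100
= 0.3916 * 100 = 39.16

39.16 %


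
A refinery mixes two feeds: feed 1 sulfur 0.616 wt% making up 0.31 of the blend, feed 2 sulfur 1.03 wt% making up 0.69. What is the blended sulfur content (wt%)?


Linear sulfur blending: S_blend = x1*S1 + x2*S2
Contribution 1: 0.31 * 0.616 = 0.19096 wt%
Contribution 2: 0.69 * 1.03 = 0.7107 wt%
S_blend = 0.19096 + 0.7107 = 0.90166

0.90166 wt%


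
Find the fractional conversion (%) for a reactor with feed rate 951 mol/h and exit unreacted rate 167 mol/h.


X = (F_in - F_out) / F_in * 100
Moles reacted = 951 - 167 = 784
X = 784 / 951 * 100
= 0.8244 * 100
= 82.44 %

82.44 %


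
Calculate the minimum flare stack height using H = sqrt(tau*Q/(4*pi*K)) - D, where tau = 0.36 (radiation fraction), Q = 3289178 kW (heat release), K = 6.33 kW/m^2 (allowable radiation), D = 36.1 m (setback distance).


tau*Q/(4*pi*K) = 0.36 * 3289178 / (4 * pi * 6.33) = 14885.9
sqrt(14885.9) = 122.008
H = 122.008 - 36.1 = 85.91

85.91 m


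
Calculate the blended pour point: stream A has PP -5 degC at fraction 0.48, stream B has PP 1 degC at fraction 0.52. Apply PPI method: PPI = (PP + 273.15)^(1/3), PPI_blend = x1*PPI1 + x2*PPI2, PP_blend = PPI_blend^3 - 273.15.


PPI_1 = (-5 + 273.15)^(1/3) = 6.448508
PPI_2 = (1 + 273.15)^(1/3) = 6.49625
PPI_blend = 0.48 * 6.448508 + 0.52 * 6.49625 = 6.473334
PP_blend = 6.473334^3 - 273.15 = 271.2589 - 273.15 = -1.89

-1.89 degC


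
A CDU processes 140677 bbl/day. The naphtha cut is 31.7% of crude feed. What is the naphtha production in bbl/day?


Crude throughput = 140677 bbl/day
Fraction yield = 31.7%
yield = throughput * fraction / 100
yield = 140677 * 31.7 / 100 = 44594.609

44594.609 bbl/day


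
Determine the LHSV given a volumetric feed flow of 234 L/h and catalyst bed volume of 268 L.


LHSV = volumetric feed rate / catalyst volume
= 234 L/h / 268 L
= 0.8731 h^-1

0.8731 h^-1


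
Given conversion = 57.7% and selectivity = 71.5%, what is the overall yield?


Overall yield = conversion (%) * selectivity (%) / 100
Conversion = 57.7%, Selectivity = 71.5%
Y = 57.7 * 71.5 / 100
= 41.2555 %

41.2555 %


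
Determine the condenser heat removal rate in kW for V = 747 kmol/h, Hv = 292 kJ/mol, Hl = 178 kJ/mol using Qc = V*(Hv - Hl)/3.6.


Qc = 747 * (292 - 178) / 3.6 = 747 * 114 / 3.6 = 23660

23660 kW


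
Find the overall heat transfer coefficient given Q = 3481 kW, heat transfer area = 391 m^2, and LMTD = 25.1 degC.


From Q = U*A*LMTD, U = Q / (A * LMTD)
U = 3481 / (391 * 25.1) = 3481 / 9814.1 = 0.3547

0.3547 kW/(m^2*K)


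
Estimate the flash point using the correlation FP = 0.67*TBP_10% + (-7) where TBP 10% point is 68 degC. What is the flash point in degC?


FP = 0.67 * 68 + (-7) = 38.56

38.56 degC


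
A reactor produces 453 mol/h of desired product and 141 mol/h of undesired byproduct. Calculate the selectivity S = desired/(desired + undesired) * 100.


Selectivity = desired / (desired + undesired) * 100
Total products = 453 + 141 = 594 mol/h
S = 453 / 594 * 100
= 0.7626 * 100
= 76.26 %

76.26 %


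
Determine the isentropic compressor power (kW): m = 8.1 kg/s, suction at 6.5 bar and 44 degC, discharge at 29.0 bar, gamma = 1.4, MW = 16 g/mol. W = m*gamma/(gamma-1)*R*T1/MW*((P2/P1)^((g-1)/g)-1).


Isentropic work: W = m*(gamma/(gamma-1))*(R*T1/MW)*((P2/P1)^((gamma-1)/gamma) - 1)
T1 = 44 + 273.15 = 317.15 K
Pressure ratio = 29.0 / 6.5 = 4.46154
Exponent = (1.4 - 1)/1.4 = 0.285714
(P2/P1)^exp - 1 = 4.46154^0.285714 - 1 = 0.533087
W = 8.1 * 1.4 / 0.4 * 8.314 * 317.15 / 16 * 0.533087 = 2491

2491 kW


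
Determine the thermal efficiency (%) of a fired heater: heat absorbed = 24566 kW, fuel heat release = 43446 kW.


Furnace efficiency = Q_absorbed / Q_fuel * 100
= 24566 / 43446 * 100 = 56.54

56.54 %


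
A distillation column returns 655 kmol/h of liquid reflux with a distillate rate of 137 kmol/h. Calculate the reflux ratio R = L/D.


Reflux ratio definition: R = L / D (liquid returned / distillate withdrawn)
L = 655 kmol/h, D = 137 kmol/h
R = 655 / 137 = 4.781

4.781


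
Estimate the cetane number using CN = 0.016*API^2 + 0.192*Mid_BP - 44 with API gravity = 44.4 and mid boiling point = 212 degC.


CN = 0.016 * 44.4^2 + 0.192 * 212 - 44
CN = 31.54176 + 40.704 - 44 = 28.24576

28.24576


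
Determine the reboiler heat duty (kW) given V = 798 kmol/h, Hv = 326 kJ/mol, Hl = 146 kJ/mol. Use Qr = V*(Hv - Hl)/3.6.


Qr = 798 * (326 - 146) / 3.6 = 798 * 180 / 3.6 = 39900

39900 kW


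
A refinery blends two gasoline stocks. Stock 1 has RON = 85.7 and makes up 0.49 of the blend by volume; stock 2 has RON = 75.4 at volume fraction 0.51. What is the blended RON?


Linear blending: RON_blend = sum(vi * RONi)
Contribution 1: 0.49 * 85.7 = 41.993
Contribution 2: 0.51 * 75.4 = 38.454
RON_blend = 41.993 + 38.454 = 80.447

80.447


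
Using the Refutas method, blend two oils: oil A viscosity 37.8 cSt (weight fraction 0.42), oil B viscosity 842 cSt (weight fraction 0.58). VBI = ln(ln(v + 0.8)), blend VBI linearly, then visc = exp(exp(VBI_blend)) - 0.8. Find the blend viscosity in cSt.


Refutas method: VBN_i = 14.534*ln(ln(visc_i + 0.8)) + 10.975, blended linearly by mass fraction; since VBN is linear in VBI_i = ln(ln(visc_i + 0.8)) and the fractions sum to 1, blend VBI directly: visc = exp(exp(VBI_blend)) - 0.8
VBI_1 = ln(ln(37.8 + 0.8)) = 1.29562
VBI_2 = ln(ln(842 + 0.8)) = 1.90757
VBI_blend = 0.42 * 1.29562 + 0.58 * 1.90757 = 1.65055
visc_blend = exp(exp(1.65055)) - 0.8 = 182.3

182.3 cSt


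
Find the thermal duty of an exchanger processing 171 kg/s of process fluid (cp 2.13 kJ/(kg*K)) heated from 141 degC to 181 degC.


Q = m_dot * cp * delta_T
delta_T = 181 - 141 = 40 K
Q = 171 * 2.13 * 40
= 364.23 * 40
= 14569.2 kW

14569.2 kW


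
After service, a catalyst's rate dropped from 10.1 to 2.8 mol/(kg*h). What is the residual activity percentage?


Activity (%) = (rate_used / rate_fresh) * 100
rate_used = 2.8, rate_fresh = 10.1
= (2.8 / 10.1) * 100
= 0.2772 * 100 = 27.72

27.72 %


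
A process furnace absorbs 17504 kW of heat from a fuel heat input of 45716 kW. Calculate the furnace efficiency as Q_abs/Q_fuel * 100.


Furnace efficiency = Q_absorbed / Q_fuel * 100
= 17504 / 45716 * 100 = 38.29

38.29 %


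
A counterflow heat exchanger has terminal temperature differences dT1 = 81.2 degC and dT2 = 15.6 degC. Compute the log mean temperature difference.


LMTD = (dT1 - dT2) / ln(dT1/dT2)
= (81.2 - 15.6) / ln(81.2 / 15.6) = 65.6 / 1.64964 = 39.77

39.77 degC


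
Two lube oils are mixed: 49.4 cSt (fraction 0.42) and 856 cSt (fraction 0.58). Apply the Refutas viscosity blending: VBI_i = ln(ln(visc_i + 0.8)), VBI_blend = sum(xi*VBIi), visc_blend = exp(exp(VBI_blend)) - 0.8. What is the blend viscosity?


Refutas method: VBN_i = 14.534*ln(ln(visc_i + 0.8)) + 10.975, blended linearly by mass fraction; since VBN is linear in VBI_i = ln(ln(visc_i + 0.8)) and the fractions sum to 1, blend VBI directly: visc = exp(exp(VBI_blend)) - 0.8
VBI_1 = ln(ln(49.4 + 0.8)) = 1.36507
VBI_2 = ln(ln(856 + 0.8)) = 1.91002
VBI_blend = 0.42 * 1.36507 + 0.58 * 1.91002 = 1.68114
visc_blend = exp(exp(1.68114)) - 0.8 = 214.4

214.4 cSt


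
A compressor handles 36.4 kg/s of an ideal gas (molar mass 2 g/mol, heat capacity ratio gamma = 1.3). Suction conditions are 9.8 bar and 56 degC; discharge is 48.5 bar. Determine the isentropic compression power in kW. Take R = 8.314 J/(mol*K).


Isentropic work: W = m*(gamma/(gamma-1))*(R*T1/MW)*((P2/P1)^((gamma-1)/gamma) - 1)
T1 = 56 + 273.15 = 329.15 K
Pressure ratio = 48.5 / 9.8 = 4.94898
Exponent = (1.3 - 1)/1.3 = 0.230769
(P2/P1)^exp - 1 = 4.94898^0.230769 - 1 = 0.446348
W = 36.4 * 1.3 / 0.3 * 8.314 * 329.15 / 2 * 0.446348 = 96330

96330 kW


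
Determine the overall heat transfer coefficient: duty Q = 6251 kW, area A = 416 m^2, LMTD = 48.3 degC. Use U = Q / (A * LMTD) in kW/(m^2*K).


From Q = U*A*LMTD, U = Q / (A * LMTD)
U = 6251 / (416 * 48.3) = 6251 / 20092.8 = 0.3111

0.3111 kW/(m^2*K)


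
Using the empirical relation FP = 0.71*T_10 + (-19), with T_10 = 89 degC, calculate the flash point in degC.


FP = 0.71 * 89 + (-19) = 44.19

44.19 degC


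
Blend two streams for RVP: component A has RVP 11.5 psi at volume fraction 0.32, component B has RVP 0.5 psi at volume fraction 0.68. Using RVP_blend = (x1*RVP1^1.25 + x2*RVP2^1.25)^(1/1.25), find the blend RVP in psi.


Chevron index: RVP_blend = (sum xi*RVPi^1.25)^(1/1.25)
RVP^1.25 terms: 0.32 * 11.5^1.25 + 0.68 * 0.5^1.25 = 7.06267
RVP_blend = 7.06267^(1/1.25) = 4.777

4.777 psi


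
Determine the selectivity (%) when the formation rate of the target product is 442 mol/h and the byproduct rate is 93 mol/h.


Selectivity = desired / (desired + undesired) * 100
Total products = 442 + 93 = 535 mol/h
S = 442 / 535 * 100
= 0.8262 * 100
= 82.62 %

82.62 %


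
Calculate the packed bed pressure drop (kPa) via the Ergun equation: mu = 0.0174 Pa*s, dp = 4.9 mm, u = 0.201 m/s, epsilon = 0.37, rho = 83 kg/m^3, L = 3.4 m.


dp = 4.9 mm = 0.0049 m
Viscous term = 150*0.0174*0.201*(1-0.37)^2 / (0.0049^2*0.37^3) = 171207
Inertial term = 1.75*83*0.201^2*(1-0.37) / (0.0049*0.37^3) = 14895.2
dP/L = 171207 + 14895.2 = 186102 Pa/m
dP = 186102 * 3.4 / 1000 = 632.7 kPa

632.7 kPa
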